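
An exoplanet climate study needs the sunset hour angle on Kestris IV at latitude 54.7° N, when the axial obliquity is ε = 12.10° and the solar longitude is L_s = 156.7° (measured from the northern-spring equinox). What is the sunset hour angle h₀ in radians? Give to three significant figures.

h₀ = 1.69 rad

Solar declination: sin δ = sin ε · sin L_s = sin 12.10° × sin 156.7° = 0.08291, so δ = +4.756°.
cos h₀ = −tan ϕ · tan δ = −tan(+54.7°) × tan(+4.756°) = -0.1175, so h₀ = 1.6886 rad = 96.75°.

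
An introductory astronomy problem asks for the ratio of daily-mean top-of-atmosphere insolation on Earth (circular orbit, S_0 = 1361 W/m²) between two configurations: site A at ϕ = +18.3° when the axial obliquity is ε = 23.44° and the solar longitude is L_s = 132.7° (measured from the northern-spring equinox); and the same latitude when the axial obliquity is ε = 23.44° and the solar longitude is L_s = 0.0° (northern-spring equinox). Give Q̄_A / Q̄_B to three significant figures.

Q̄_A / Q̄_B ≈ 1.11

— Configuration A (ϕ=+18.3°):
Solar declination: sin δ = sin ε · sin L_s = sin 23.44° × sin 132.7° = 0.29234, so δ = +16.998°.
cos h₀ = −tan(+18.3°) tan(+16.998°) = -0.1011, h₀ = 1.6721 rad.
Bracket: h₀ sin ϕ sin δ + cos ϕ cos δ sin h₀ = 1.6721×0.31399×0.29234 + 0.94943×0.95631×0.99488 = 0.153485 + 0.903301 = 1.056786.
Q̄ = (S_0/π) × [bracket] = (1361/π) × 1.056786 = 457.82 W/m².
— Configuration B (ϕ=+18.3°):
Solar declination: sin δ = sin ε · sin L_s = sin 23.44° × sin 0.0° = 0.00000, so δ = +0.000°.
cos h₀ = −tan(+18.3°) tan(+0.000°) = -0.0000, h₀ = 1.5708 rad.
Bracket: h₀ sin ϕ sin δ + cos ϕ cos δ sin h₀ = 1.5708×0.31399×0.00000 + 0.94943×1.00000×1.00000 = 0.000000 + 0.949430 = 0.949430.
Q̄ = (S_0/π) × [bracket] = (1361/π) × 0.949430 = 411.31 W/m².
Ratio Q̄_A / Q̄_B = 457.82 / 411.31 = 1.113.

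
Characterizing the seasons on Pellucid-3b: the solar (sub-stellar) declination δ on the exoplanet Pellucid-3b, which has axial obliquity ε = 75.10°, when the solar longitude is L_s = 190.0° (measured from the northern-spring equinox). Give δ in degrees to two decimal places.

sin δ = sin ε · sin L_s = sin 75.10° × sin 190.0° = -0.167809.
δ = arcsin(-0.167809) = -9.66°.

δ = -9.66°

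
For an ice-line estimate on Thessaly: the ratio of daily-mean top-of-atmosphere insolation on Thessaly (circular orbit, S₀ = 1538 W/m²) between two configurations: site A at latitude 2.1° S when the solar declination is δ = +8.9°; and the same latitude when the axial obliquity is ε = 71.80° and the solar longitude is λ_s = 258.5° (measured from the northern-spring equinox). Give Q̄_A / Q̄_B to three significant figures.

— Configuration A (φ=-2.1°):
cos H₀ = −tan(-2.1°) tan(+8.900°) = 0.0057, H₀ = 1.5651 rad.
Bracket: H₀ sin φ sin δ + cos φ cos δ sin H₀ = 1.5651×-0.03664×0.15471 + 0.99933×0.98796×0.99998 = -0.008872 + 0.987278 = 0.978406.
Q̄ = (S₀/π) × [bracket] = (1538/π) × 0.978406 = 478.99 W/m².
— Configuration B (φ=-2.1°):
Solar declination: sin δ = sin ε · sin λ_s = sin 71.80° × sin 258.5° = -0.93090, so δ = -68.576°.
cos H₀ = −tan(-2.1°) tan(-68.576°) = -0.0934, H₀ = 1.6644 rad.
Bracket: H₀ sin φ sin δ + cos φ cos δ sin H₀ = 1.6644×-0.03664×-0.93090 + 0.99933×0.36527×0.99562 = 0.056770 + 0.363426 = 0.420196.
Q̄ = (S₀/π) × [bracket] = (1538/π) × 0.420196 = 205.71 W/m².
Ratio Q̄_A / Q̄_B = 478.99 / 205.71 = 2.328.

Q̄_A / Q̄_B ≈ 2.33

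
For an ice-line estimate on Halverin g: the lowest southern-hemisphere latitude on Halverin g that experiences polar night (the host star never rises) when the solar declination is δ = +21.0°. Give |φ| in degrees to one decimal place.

|φ| = 69.0°

Polar night requires cos H₀ = −tan φ tan δ ≥ 1, i.e. tan φ tan δ ≤ −1.
The boundary is |tan φ| · |tan δ| = 1, so |φ| = 90° − |δ| = 90° − 21.0° = 69.0° in the southern hemisphere.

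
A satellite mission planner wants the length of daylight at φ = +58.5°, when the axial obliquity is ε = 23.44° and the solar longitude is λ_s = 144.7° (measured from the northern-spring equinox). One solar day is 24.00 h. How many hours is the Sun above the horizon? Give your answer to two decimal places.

Solar declination: sin δ = sin ε · sin λ_s = sin 23.44° × sin 144.7° = 0.22987, so δ = +13.289°.
cos H₀ = −tan φ · tan δ = −tan(+58.5°) × tan(+13.289°) = -0.3854, so H₀ = 1.9665 rad = 112.67°.
Daylight = 2H₀/(2π) × 24.00 h = (1.9665/π) × 24.00 = 15.02 h.

15.02 h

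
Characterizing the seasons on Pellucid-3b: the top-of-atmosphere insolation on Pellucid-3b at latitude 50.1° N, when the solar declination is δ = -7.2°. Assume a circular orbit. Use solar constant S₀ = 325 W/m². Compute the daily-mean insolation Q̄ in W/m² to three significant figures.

Q̄ ≈ 51.0 W/m²

cos H₀ = −tan(+50.1°) tan(-7.200°) = 0.1511, H₀ = 1.4191 rad.
Bracket: H₀ sin φ sin δ + cos φ cos δ sin H₀ = 1.4191×0.76717×-0.12533 + 0.64145×0.99211×0.98852 = -0.136446 + 0.629083 = 0.492637.
Q̄ = (S₀/π) × [bracket] = (325/π) × 0.492637 = 50.96 W/m².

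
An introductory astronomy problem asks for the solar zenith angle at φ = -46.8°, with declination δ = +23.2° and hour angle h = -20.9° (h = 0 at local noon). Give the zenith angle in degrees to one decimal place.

θ_z = 72.5°

cos θ_z = sin φ sin δ + cos φ cos δ cos h = -0.287171 + 0.587793 = 0.300622.
θ_z = arccos(0.300622) = 72.5°.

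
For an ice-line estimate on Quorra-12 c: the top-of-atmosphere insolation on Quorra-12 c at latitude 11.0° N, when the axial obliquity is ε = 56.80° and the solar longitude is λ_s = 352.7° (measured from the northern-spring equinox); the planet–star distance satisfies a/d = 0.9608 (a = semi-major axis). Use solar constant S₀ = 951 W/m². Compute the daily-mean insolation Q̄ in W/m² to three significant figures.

Solar declination: sin δ = sin ε · sin λ_s = sin 56.80° × sin 352.7° = -0.10632, so δ = -6.103°.
cos H₀ = −tan(+11.0°) tan(-6.103°) = 0.0208, H₀ = 1.5500 rad.
Bracket: H₀ sin φ sin δ + cos φ cos δ sin H₀ = 1.5500×0.19081×-0.10632 + 0.98163×0.99433×0.99978 = -0.031445 + 0.975849 = 0.944404.
Inverse-square distance factor (a/d)² = 0.9608² = 0.923137.
Q̄ = (S₀/π) × 0.923137 × [bracket] = (951/π) × 0.923137 × 0.944404 = 263.9 W/m².

Q̄ ≈ 264 W/m²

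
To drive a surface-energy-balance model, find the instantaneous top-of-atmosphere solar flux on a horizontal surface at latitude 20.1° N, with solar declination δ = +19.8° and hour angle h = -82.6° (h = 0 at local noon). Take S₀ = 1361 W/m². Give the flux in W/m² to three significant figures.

cos θ_z = sin φ sin δ + cos φ cos δ cos h = 0.116411 + 0.113801 = 0.230212.
Flux = S₀ · cos θ_z = 1361 × 0.230212 = 313.3 W/m².

313 W/m²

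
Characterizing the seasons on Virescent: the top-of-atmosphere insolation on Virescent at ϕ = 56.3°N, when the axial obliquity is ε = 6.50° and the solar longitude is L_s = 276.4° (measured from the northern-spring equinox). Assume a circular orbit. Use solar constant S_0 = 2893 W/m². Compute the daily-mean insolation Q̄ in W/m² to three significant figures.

Q̄ ≈ 380 W/m²

Solar declination: sin δ = sin ε · sin L_s = sin 6.50° × sin 276.4° = -0.11250, so δ = -6.459°.
cos h₀ = −tan(+56.3°) tan(-6.459°) = 0.1698, h₀ = 1.4002 rad.
Bracket: h₀ sin ϕ sin δ + cos ϕ cos δ sin h₀ = 1.4002×0.83195×-0.11250 + 0.55484×0.99365×0.98549 = -0.131051 + 0.543317 = 0.412266.
Q̄ = (S_0/π) × [bracket] = (2893/π) × 0.412266 = 379.6 W/m².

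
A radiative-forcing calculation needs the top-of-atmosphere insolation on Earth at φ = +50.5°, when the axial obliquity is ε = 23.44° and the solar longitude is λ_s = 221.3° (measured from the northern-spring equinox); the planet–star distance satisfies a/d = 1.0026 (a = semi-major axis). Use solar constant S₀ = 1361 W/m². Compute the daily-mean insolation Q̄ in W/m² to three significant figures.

Solar declination: sin δ = sin ε · sin λ_s = sin 23.44° × sin 221.3° = -0.26254, so δ = -15.221°.
cos H₀ = −tan(+50.5°) tan(-15.221°) = 0.3301, H₀ = 1.2344 rad.
Bracket: H₀ sin φ sin δ + cos φ cos δ sin H₀ = 1.2344×0.77162×-0.26254 + 0.63608×0.96492×0.94396 = -0.250066 + 0.579371 = 0.329305.
Inverse-square distance factor (a/d)² = 1.0026² = 1.005207.
Q̄ = (S₀/π) × 1.005207 × [bracket] = (1361/π) × 1.005207 × 0.329305 = 143.4 W/m².

Q̄ ≈ 143 W/m²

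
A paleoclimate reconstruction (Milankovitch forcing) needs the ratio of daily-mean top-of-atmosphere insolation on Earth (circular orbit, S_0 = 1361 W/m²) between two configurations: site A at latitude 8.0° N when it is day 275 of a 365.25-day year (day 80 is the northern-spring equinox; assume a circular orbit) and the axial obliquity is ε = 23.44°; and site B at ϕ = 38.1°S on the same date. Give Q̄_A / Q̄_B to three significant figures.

— Configuration A (ϕ=+8.0°):
Solar longitude: L_s = 360° × (275 − 80)/365.25 = 192.197°.
sin δ = sin 23.44° × sin 192.197° = -0.08404, so δ = -4.821°.
cos h₀ = −tan(+8.0°) tan(-4.821°) = 0.0119, h₀ = 1.5589 rad.
Bracket: h₀ sin ϕ sin δ + cos ϕ cos δ sin h₀ = 1.5589×0.13917×-0.08404 + 0.99027×0.99646×0.99993 = -0.018233 + 0.986695 = 0.968462.
Q̄ = (S_0/π) × [bracket] = (1361/π) × 0.968462 = 419.56 W/m².
— Configuration B (ϕ=-38.1°):
cos h₀ = −tan(-38.1°) tan(-4.821°) = -0.0661, h₀ = 1.6370 rad.
Bracket: h₀ sin ϕ sin δ + cos ϕ cos δ sin h₀ = 1.6370×-0.61704×-0.08404 + 0.78694×0.99646×0.99781 = 0.084888 + 0.782437 = 0.867325.
Q̄ = (S_0/π) × [bracket] = (1361/π) × 0.867325 = 375.74 W/m².
Ratio Q̄_A / Q̄_B = 419.56 / 375.74 = 1.117.

Q̄_A / Q̄_B ≈ 1.12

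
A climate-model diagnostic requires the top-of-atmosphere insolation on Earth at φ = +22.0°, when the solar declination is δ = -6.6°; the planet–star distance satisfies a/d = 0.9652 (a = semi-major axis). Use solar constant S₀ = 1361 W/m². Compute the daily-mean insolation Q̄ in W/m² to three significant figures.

Q̄ ≈ 345 W/m²

cos H₀ = −tan(+22.0°) tan(-6.600°) = 0.0467, H₀ = 1.5240 rad.
Bracket: H₀ sin φ sin δ + cos φ cos δ sin H₀ = 1.5240×0.37461×-0.11494 + 0.92718×0.99337×0.99891 = -0.065620 + 0.920029 = 0.854409.
Inverse-square distance factor (a/d)² = 0.9652² = 0.931611.
Q̄ = (S₀/π) × 0.931611 × [bracket] = (1361/π) × 0.931611 × 0.854409 = 344.8 W/m².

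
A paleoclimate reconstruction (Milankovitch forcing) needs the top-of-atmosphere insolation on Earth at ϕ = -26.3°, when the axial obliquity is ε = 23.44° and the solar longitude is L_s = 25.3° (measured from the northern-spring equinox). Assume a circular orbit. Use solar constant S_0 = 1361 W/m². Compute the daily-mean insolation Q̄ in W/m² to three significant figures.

Solar declination: sin δ = sin ε · sin L_s = sin 23.44° × sin 25.3° = 0.17000, so δ = +9.788°.
cos h₀ = −tan(-26.3°) tan(+9.788°) = 0.0853, h₀ = 1.4854 rad.
Bracket: h₀ sin ϕ sin δ + cos ϕ cos δ sin h₀ = 1.4854×-0.44307×0.17000 + 0.89649×0.98544×0.99636 = -0.111883 + 0.880221 = 0.768338.
Q̄ = (S_0/π) × [bracket] = (1361/π) × 0.768338 = 332.9 W/m².

Q̄ ≈ 333 W/m²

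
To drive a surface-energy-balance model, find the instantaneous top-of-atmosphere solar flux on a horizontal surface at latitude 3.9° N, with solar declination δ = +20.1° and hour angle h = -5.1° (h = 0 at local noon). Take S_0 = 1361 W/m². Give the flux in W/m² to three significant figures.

cos θ_z = sin ϕ sin δ + cos ϕ cos δ cos h = 0.023374 + 0.933210 = 0.956584.
Flux = S_0 · cos θ_z = 1361 × 0.956584 = 1302 W/m².

1.30e+03 W/m²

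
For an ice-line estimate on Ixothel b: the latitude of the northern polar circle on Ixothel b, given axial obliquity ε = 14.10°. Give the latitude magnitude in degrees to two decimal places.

The polar circle is the lowest latitude that experiences at least one full rotation of continuous daylight at the northern-summer solstice; it lies at |ϕ| = 90° − ε = 90° − 14.10° = 75.90°.

75.90°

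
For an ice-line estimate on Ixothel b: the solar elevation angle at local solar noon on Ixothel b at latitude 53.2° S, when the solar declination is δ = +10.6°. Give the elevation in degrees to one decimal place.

26.2°

At local noon the hour angle is zero, so the zenith angle equals |ϕ − δ| = |-53.2° − (+10.600°)| = 63.800°.
Elevation = 90° − 63.800° = 26.2°.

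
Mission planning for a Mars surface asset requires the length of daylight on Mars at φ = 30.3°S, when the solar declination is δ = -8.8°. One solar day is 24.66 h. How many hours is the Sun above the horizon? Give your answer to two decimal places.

cos H₀ = −tan φ · tan δ = −tan(-30.3°) × tan(-8.800°) = -0.0905, so H₀ = 1.6614 rad = 95.19°.
Daylight = 2H₀/(2π) × 24.66 h = (1.6614/π) × 24.66 = 13.04 h.

13.04 h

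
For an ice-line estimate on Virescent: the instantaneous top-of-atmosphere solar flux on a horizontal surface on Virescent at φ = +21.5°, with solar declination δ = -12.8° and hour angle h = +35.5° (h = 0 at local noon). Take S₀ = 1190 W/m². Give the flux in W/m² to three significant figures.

782 W/m²

cos θ_z = sin φ sin δ + cos φ cos δ cos h = -0.081198 + 0.738644 = 0.657446.
Flux = S₀ · cos θ_z = 1190 × 0.657446 = 782.4 W/m².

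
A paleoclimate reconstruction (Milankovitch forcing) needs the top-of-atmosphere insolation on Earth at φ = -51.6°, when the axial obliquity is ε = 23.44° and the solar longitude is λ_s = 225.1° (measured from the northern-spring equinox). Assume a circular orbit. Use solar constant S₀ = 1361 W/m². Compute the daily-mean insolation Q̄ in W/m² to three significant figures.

Solar declination: sin δ = sin ε · sin λ_s = sin 23.44° × sin 225.1° = -0.28177, so δ = -16.366°.
cos H₀ = −tan(-51.6°) tan(-16.366°) = -0.3705, H₀ = 1.9504 rad.
Bracket: H₀ sin φ sin δ + cos φ cos δ sin H₀ = 1.9504×-0.78369×-0.28177 + 0.62115×0.95948×0.92883 = 0.430688 + 0.553565 = 0.984253.
Q̄ = (S₀/π) × [bracket] = (1361/π) × 0.984253 = 426.4 W/m².

Q̄ ≈ 426 W/m²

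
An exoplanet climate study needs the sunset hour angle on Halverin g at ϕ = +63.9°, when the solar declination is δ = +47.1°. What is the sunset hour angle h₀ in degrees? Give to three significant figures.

Sunrise equation: cos h₀ = −tan ϕ · tan δ = -2.1967 ≤ −1, so the host star never sets (polar day) and h₀ = π.

h₀ = 180°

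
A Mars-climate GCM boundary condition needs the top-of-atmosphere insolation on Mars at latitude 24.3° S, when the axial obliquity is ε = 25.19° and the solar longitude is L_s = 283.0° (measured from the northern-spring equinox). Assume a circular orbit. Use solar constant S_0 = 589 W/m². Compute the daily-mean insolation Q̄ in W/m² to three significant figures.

Q̄ ≈ 209 W/m²

Solar declination: sin δ = sin ε · sin L_s = sin 25.19° × sin 283.0° = -0.41471, so δ = -24.501°.
cos h₀ = −tan(-24.3°) tan(-24.501°) = -0.2058, h₀ = 1.7781 rad.
Bracket: h₀ sin ϕ sin δ + cos ϕ cos δ sin h₀ = 1.7781×-0.41151×-0.41471 + 0.91140×0.90995×0.97860 = 0.303446 + 0.811581 = 1.115027.
Q̄ = (S_0/π) × [bracket] = (589/π) × 1.115027 = 209.1 W/m².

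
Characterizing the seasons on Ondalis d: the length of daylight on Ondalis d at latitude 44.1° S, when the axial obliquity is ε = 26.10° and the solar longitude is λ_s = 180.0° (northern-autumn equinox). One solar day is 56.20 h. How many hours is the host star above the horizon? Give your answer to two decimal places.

28.10 h

Solar declination: sin δ = sin ε · sin λ_s = sin 26.10° × sin 180.0° = 0.00000, so δ = +0.000°.
cos H₀ = −tan φ · tan δ = −tan(-44.1°) × tan(+0.000°) = 0.0000, so H₀ = 1.5708 rad = 90.00°.
Daylight = 2H₀/(2π) × 56.20 h = (1.5708/π) × 56.20 = 28.10 h.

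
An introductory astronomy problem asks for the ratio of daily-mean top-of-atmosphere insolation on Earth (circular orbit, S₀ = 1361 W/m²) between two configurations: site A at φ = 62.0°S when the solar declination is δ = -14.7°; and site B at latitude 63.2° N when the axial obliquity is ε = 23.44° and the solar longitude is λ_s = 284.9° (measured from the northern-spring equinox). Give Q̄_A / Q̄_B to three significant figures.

— Configuration A (φ=-62.0°):
cos H₀ = −tan(-62.0°) tan(-14.700°) = -0.4934, H₀ = 2.0868 rad.
Bracket: H₀ sin φ sin δ + cos φ cos δ sin H₀ = 2.0868×-0.88295×-0.25376 + 0.46947×0.96727×0.86980 = 0.467563 + 0.394980 = 0.862543.
Q̄ = (S₀/π) × [bracket] = (1361/π) × 0.862543 = 373.67 W/m².
— Configuration B (φ=+63.2°):
Solar declination: sin δ = sin ε · sin λ_s = sin 23.44° × sin 284.9° = -0.38441, so δ = -22.607°.
cos H₀ = −tan(+63.2°) tan(-22.607°) = 0.8244, H₀ = 0.6017 rad.
Bracket: H₀ sin φ sin δ + cos φ cos δ sin H₀ = 0.6017×0.89259×-0.38441 + 0.45088×0.92316×0.56608 = -0.206456 + 0.235622 = 0.029166.
Q̄ = (S₀/π) × [bracket] = (1361/π) × 0.029166 = 12.635 W/m².
Ratio Q̄_A / Q̄_B = 373.67 / 12.635 = 29.57.

Q̄_A / Q̄_B ≈ 29.6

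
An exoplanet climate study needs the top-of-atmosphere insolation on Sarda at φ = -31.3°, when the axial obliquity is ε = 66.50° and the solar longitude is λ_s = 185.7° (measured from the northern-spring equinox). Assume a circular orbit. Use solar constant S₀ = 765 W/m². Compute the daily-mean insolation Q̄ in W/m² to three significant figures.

Solar declination: sin δ = sin ε · sin λ_s = sin 66.50° × sin 185.7° = -0.09108, so δ = -5.226°.
cos H₀ = −tan(-31.3°) tan(-5.226°) = -0.0556, H₀ = 1.6264 rad.
Bracket: H₀ sin φ sin δ + cos φ cos δ sin H₀ = 1.6264×-0.51952×-0.09108 + 0.85446×0.99584×0.99845 = 0.076958 + 0.849587 = 0.926545.
Q̄ = (S₀/π) × [bracket] = (765/π) × 0.926545 = 225.6 W/m².

Q̄ ≈ 226 W/m²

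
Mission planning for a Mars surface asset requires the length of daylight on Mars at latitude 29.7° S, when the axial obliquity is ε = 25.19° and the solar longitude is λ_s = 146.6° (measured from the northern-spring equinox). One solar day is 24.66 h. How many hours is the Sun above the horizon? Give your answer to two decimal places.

Solar declination: sin δ = sin ε · sin λ_s = sin 25.19° × sin 146.6° = 0.23430, so δ = +13.550°.
cos H₀ = −tan φ · tan δ = −tan(-29.7°) × tan(+13.550°) = 0.1375, so H₀ = 1.4329 rad = 82.10°.
Daylight = 2H₀/(2π) × 24.66 h = (1.4329/π) × 24.66 = 11.25 h.

11.25 h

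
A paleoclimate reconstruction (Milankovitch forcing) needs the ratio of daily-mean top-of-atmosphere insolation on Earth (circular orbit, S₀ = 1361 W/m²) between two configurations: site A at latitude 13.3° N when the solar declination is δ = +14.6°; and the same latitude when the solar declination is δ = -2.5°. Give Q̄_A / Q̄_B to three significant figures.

Q̄_A / Q̄_B ≈ 1.08

— Configuration A (φ=+13.3°):
cos H₀ = −tan(+13.3°) tan(+14.600°) = -0.0616, H₀ = 1.6324 rad.
Bracket: H₀ sin φ sin δ + cos φ cos δ sin H₀ = 1.6324×0.23005×0.25207 + 0.97318×0.96771×0.99810 = 0.094661 + 0.939967 = 1.034628.
Q̄ = (S₀/π) × [bracket] = (1361/π) × 1.034628 = 448.22 W/m².
— Configuration B (φ=+13.3°):
cos H₀ = −tan(+13.3°) tan(-2.500°) = 0.0103, H₀ = 1.5605 rad.
Bracket: H₀ sin φ sin δ + cos φ cos δ sin H₀ = 1.5605×0.23005×-0.04362 + 0.97318×0.99905×0.99995 = -0.015659 + 0.972207 = 0.956548.
Q̄ = (S₀/π) × [bracket] = (1361/π) × 0.956548 = 414.40 W/m².
Ratio Q̄_A / Q̄_B = 448.22 / 414.40 = 1.082.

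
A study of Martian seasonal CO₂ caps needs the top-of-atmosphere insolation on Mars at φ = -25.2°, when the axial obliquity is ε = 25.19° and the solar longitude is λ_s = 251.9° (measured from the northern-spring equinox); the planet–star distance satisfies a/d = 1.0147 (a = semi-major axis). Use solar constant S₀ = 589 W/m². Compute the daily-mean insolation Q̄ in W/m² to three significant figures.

Solar declination: sin δ = sin ε · sin λ_s = sin 25.19° × sin 251.9° = -0.40456, so δ = -23.864°.
cos H₀ = −tan(-25.2°) tan(-23.864°) = -0.2082, H₀ = 1.7805 rad.
Bracket: H₀ sin φ sin δ + cos φ cos δ sin H₀ = 1.7805×-0.42578×-0.40456 + 0.90483×0.91451×0.97809 = 0.306697 + 0.809346 = 1.116043.
Inverse-square distance factor (a/d)² = 1.0147² = 1.029616.
Q̄ = (S₀/π) × 1.029616 × [bracket] = (589/π) × 1.029616 × 1.116043 = 215.4 W/m².

Q̄ ≈ 215 W/m²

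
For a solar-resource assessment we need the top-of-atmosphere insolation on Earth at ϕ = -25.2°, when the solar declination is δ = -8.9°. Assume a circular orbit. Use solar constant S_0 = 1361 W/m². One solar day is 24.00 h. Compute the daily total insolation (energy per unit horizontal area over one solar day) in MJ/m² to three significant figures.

cos h₀ = −tan(-25.2°) tan(-8.900°) = -0.0737, h₀ = 1.6446 rad.
Bracket: h₀ sin ϕ sin δ + cos ϕ cos δ sin h₀ = 1.6446×-0.42578×-0.15471 + 0.90483×0.98796×0.99728 = 0.108334 + 0.891504 = 0.999838.
Q̄ = (S_0/π) × [bracket] = (1361/π) × 0.999838 = 433.15 W/m².
Daily total = Q̄ × 24.00 h × 3600 s/h = 433.15 × 24.00 × 3600 / 10⁶ = 37.42 MJ/m².

37.4 MJ/m²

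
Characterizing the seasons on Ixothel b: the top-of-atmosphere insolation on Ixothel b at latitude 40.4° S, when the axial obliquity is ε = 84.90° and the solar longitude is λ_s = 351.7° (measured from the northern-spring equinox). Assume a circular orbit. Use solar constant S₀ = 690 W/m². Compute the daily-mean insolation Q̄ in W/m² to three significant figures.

Q̄ ≈ 199 W/m²

Solar declination: sin δ = sin ε · sin λ_s = sin 84.90° × sin 351.7° = -0.14378, so δ = -8.267°.
cos H₀ = −tan(-40.4°) tan(-8.267°) = -0.1237, H₀ = 1.6948 rad.
Bracket: H₀ sin φ sin δ + cos φ cos δ sin H₀ = 1.6948×-0.64812×-0.14378 + 0.76154×0.98961×0.99233 = 0.157933 + 0.747847 = 0.905780.
Q̄ = (S₀/π) × [bracket] = (690/π) × 0.905780 = 198.9 W/m².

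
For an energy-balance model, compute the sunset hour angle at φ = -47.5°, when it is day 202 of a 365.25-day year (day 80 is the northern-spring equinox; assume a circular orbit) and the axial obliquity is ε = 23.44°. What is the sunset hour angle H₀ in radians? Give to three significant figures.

Solar longitude: λ_s = 360° × (202 − 80)/365.25 = 120.246°.
sin δ = sin 23.44° × sin 120.246° = 0.34364, so δ = +20.099°.
cos H₀ = −tan φ · tan δ = −tan(-47.5°) × tan(+20.099°) = 0.3993, so H₀ = 1.1600 rad = 66.46°.

H₀ = 1.16 rad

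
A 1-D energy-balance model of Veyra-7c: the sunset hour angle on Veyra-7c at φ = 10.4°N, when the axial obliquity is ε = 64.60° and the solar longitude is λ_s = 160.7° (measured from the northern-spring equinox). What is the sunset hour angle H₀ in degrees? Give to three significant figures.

H₀ = 93.3°

Solar declination: sin δ = sin ε · sin λ_s = sin 64.60° × sin 160.7° = 0.29857, so δ = +17.371°.
cos H₀ = −tan φ · tan δ = −tan(+10.4°) × tan(+17.371°) = -0.0574, so H₀ = 1.6282 rad = 93.29°.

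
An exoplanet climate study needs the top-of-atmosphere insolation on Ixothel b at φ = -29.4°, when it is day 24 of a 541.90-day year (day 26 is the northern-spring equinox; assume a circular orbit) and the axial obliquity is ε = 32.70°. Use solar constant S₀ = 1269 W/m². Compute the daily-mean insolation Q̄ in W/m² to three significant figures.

Solar longitude: λ_s = 360° × (24 − 26)/541.90 = -1.329°, i.e. -1.329° + 360° = 358.671°.
sin δ = sin 32.70° × sin 358.671° = -0.01253, so δ = -0.718°.
cos H₀ = −tan(-29.4°) tan(-0.718°) = -0.0071, H₀ = 1.5779 rad.
Bracket: H₀ sin φ sin δ + cos φ cos δ sin H₀ = 1.5779×-0.49090×-0.01253 + 0.87121×0.99992×0.99998 = 0.009706 + 0.871123 = 0.880829.
Q̄ = (S₀/π) × [bracket] = (1269/π) × 0.880829 = 355.8 W/m².

Q̄ ≈ 356 W/m²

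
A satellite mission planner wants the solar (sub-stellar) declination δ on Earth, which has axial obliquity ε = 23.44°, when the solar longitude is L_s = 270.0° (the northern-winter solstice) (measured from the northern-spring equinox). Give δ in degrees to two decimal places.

δ = -23.44°

sin δ = sin ε · sin L_s = sin 23.44° × sin 270.0° = -0.397789.
δ = arcsin(-0.397789) = -23.44°.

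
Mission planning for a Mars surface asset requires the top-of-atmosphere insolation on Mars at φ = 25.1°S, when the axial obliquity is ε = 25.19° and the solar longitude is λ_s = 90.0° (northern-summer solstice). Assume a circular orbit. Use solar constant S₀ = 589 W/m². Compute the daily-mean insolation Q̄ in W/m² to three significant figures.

Solar declination: sin δ = sin ε · sin λ_s = sin 25.19° × sin 90.0° = 0.42562, so δ = +25.190°.
cos H₀ = −tan(-25.1°) tan(+25.190°) = 0.2203, H₀ = 1.3486 rad.
Bracket: H₀ sin φ sin δ + cos φ cos δ sin H₀ = 1.3486×-0.42420×0.42562 + 0.90557×0.90490×0.97543 = -0.243487 + 0.799316 = 0.555829.
Q̄ = (S₀/π) × [bracket] = (589/π) × 0.555829 = 104.2 W/m².

Q̄ ≈ 104 W/m²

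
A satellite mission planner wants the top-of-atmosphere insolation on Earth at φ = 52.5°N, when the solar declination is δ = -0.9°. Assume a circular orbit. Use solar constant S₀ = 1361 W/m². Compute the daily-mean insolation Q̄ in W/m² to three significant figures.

Q̄ ≈ 255 W/m²

cos H₀ = −tan(+52.5°) tan(-0.900°) = 0.0205, H₀ = 1.5503 rad.
Bracket: H₀ sin φ sin δ + cos φ cos δ sin H₀ = 1.5503×0.79335×-0.01571 + 0.60876×0.99988×0.99979 = -0.019322 + 0.608559 = 0.589237.
Q̄ = (S₀/π) × [bracket] = (1361/π) × 0.589237 = 255.3 W/m².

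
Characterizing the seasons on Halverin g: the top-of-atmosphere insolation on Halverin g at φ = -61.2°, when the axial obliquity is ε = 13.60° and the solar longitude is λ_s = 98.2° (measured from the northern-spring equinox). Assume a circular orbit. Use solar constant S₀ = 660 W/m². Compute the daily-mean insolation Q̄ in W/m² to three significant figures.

Q̄ ≈ 40.6 W/m²

Solar declination: sin δ = sin ε · sin λ_s = sin 13.60° × sin 98.2° = 0.23274, so δ = +13.458°.
cos H₀ = −tan(-61.2°) tan(+13.458°) = 0.4353, H₀ = 1.1204 rad.
Bracket: H₀ sin φ sin δ + cos φ cos δ sin H₀ = 1.1204×-0.87631×0.23274 + 0.48175×0.97254×0.90028 = -0.228508 + 0.421800 = 0.193292.
Q̄ = (S₀/π) × [bracket] = (660/π) × 0.193292 = 40.61 W/m².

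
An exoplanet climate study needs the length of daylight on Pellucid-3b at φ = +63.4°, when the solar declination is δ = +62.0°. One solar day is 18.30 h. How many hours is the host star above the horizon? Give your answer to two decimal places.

18.30 h

Sunrise equation: cos H₀ = −tan φ · tan δ = -3.7557 ≤ −1, so the host star never sets (polar day) and H₀ = π.
Daylight = 2H₀/(2π) × 18.30 h = (3.1416/π) × 18.30 = 18.30 h.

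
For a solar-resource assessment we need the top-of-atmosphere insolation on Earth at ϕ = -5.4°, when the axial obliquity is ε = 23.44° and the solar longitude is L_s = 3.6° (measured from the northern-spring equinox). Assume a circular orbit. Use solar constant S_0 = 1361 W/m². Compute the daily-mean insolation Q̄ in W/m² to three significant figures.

Q̄ ≈ 430 W/m²

Solar declination: sin δ = sin ε · sin L_s = sin 23.44° × sin 3.6° = 0.02498, so δ = +1.431°.
cos h₀ = −tan(-5.4°) tan(+1.431°) = 0.0024, h₀ = 1.5684 rad.
Bracket: h₀ sin ϕ sin δ + cos ϕ cos δ sin h₀ = 1.5684×-0.09411×0.02498 + 0.99556×0.99969×1.00000 = -0.003687 + 0.995251 = 0.991564.
Q̄ = (S_0/π) × [bracket] = (1361/π) × 0.991564 = 429.6 W/m².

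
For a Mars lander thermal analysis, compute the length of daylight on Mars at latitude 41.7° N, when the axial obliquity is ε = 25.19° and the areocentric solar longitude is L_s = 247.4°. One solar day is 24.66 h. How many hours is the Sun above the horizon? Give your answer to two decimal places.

sin δ = sin 25.19° × sin 247.4° = -0.39294, so δ = -23.137°.
cos h₀ = −tan ϕ · tan δ = −tan(+41.7°) × tan(-23.137°) = 0.3807, so h₀ = 1.1802 rad = 67.62°.
Daylight = 2h₀/(2π) × 24.66 h = (1.1802/π) × 24.66 = 9.26 h.

9.26 h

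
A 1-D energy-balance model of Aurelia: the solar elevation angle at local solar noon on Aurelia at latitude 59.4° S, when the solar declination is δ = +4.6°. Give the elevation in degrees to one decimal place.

At local noon the hour angle is zero, so the zenith angle equals |φ − δ| = |-59.4° − (+4.600°)| = 64.000°.
Elevation = 90° − 64.000° = 26.0°.

26.0°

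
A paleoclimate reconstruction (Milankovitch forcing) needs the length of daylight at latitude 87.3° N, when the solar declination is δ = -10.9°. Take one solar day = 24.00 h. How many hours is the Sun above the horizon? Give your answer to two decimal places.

0.00 h

cos h₀ = −tan ϕ · tan δ = 4.0834 ≥ 1, so the Sun never rises (polar night) and h₀ = 0.
Daylight = 2h₀/(2π) × 24.00 h = (0.0000/π) × 24.00 = 0.00 h.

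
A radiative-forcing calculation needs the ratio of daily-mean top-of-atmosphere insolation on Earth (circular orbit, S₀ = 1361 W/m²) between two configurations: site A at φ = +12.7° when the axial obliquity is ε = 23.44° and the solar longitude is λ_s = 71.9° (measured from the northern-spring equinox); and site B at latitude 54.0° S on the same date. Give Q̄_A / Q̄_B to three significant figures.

Q̄_A / Q̄_B ≈ 6.82

— Configuration A (φ=+12.7°):
Solar declination: sin δ = sin ε · sin λ_s = sin 23.44° × sin 71.9° = 0.37810, so δ = +22.216°.
cos H₀ = −tan(+12.7°) tan(+22.216°) = -0.0920, H₀ = 1.6630 rad.
Bracket: H₀ sin φ sin δ + cos φ cos δ sin H₀ = 1.6630×0.21985×0.37810 + 0.97553×0.92576×0.99576 = 0.138237 + 0.899277 = 1.037514.
Q̄ = (S₀/π) × [bracket] = (1361/π) × 1.037514 = 449.47 W/m².
— Configuration B (φ=-54.0°):
cos H₀ = −tan(-54.0°) tan(+22.216°) = 0.5621, H₀ = 0.9738 rad.
Bracket: H₀ sin φ sin δ + cos φ cos δ sin H₀ = 0.9738×-0.80902×0.37810 + 0.58779×0.92576×0.82704 = -0.297876 + 0.450036 = 0.152160.
Q̄ = (S₀/π) × [bracket] = (1361/π) × 0.152160 = 65.919 W/m².
Ratio Q̄_A / Q̄_B = 449.47 / 65.919 = 6.819.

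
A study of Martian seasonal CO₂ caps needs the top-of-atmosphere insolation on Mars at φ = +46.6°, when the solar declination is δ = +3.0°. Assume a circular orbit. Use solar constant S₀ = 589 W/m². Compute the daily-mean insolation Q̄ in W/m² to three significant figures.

Q̄ ≈ 140 W/m²

cos H₀ = −tan(+46.6°) tan(+3.000°) = -0.0554, H₀ = 1.6262 rad.
Bracket: H₀ sin φ sin δ + cos φ cos δ sin H₀ = 1.6262×0.72657×0.05234 + 0.68709×0.99863×0.99846 = 0.061842 + 0.685092 = 0.746934.
Q̄ = (S₀/π) × [bracket] = (589/π) × 0.746934 = 140.0 W/m².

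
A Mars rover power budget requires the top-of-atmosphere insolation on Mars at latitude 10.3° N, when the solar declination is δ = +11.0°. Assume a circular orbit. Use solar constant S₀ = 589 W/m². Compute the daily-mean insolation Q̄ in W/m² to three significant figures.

cos H₀ = −tan(+10.3°) tan(+11.000°) = -0.0353, H₀ = 1.6061 rad.
Bracket: H₀ sin φ sin δ + cos φ cos δ sin H₀ = 1.6061×0.17880×0.19081 + 0.98389×0.98163×0.99938 = 0.054795 + 0.965217 = 1.020012.
Q̄ = (S₀/π) × [bracket] = (589/π) × 1.020012 = 191.2 W/m².

Q̄ ≈ 191 W/m²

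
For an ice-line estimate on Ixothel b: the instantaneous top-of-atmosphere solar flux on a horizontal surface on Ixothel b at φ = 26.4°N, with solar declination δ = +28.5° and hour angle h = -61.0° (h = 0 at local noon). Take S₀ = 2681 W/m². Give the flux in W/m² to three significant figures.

cos θ_z = sin φ sin δ + cos φ cos δ cos h = 0.212162 + 0.381626 = 0.593788.
Flux = S₀ · cos θ_z = 2681 × 0.593788 = 1592 W/m².

1.59e+03 W/m²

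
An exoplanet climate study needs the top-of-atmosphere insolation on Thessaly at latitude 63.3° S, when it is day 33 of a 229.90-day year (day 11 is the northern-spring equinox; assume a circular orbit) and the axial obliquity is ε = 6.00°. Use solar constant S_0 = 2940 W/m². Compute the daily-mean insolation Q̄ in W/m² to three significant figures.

Q̄ ≈ 345 W/m²

Solar longitude: L_s = 360° × (33 − 11)/229.90 = 34.450°.
sin δ = sin 6.00° × sin 34.450° = 0.05913, so δ = +3.390°.
cos h₀ = −tan(-63.3°) tan(+3.390°) = 0.1178, h₀ = 1.4527 rad.
Bracket: h₀ sin ϕ sin δ + cos ϕ cos δ sin h₀ = 1.4527×-0.89337×0.05913 + 0.44932×0.99825×0.99304 = -0.076739 + 0.445412 = 0.368673.
Q̄ = (S_0/π) × [bracket] = (2940/π) × 0.368673 = 345.0 W/m².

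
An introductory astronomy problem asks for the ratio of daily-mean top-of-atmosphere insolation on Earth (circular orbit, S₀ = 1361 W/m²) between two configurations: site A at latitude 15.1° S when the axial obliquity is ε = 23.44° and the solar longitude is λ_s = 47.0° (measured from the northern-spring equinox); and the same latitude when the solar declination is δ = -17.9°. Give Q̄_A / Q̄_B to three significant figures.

— Configuration A (φ=-15.1°):
Solar declination: sin δ = sin ε · sin λ_s = sin 23.44° × sin 47.0° = 0.29092, so δ = +16.913°.
cos H₀ = −tan(-15.1°) tan(+16.913°) = 0.0820, H₀ = 1.4887 rad.
Bracket: H₀ sin φ sin δ + cos φ cos δ sin H₀ = 1.4887×-0.26050×0.29092 + 0.96547×0.95675×0.99663 = -0.112821 + 0.920601 = 0.807780.
Q̄ = (S₀/π) × [bracket] = (1361/π) × 0.807780 = 349.95 W/m².
— Configuration B (φ=-15.1°):
cos H₀ = −tan(-15.1°) tan(-17.900°) = -0.0871, H₀ = 1.6581 rad.
Bracket: H₀ sin φ sin δ + cos φ cos δ sin H₀ = 1.6581×-0.26050×-0.30736 + 0.96547×0.95159×0.99620 = 0.132760 + 0.915240 = 1.048000.
Q̄ = (S₀/π) × [bracket] = (1361/π) × 1.048000 = 454.01 W/m².
Ratio Q̄_A / Q̄_B = 349.95 / 454.01 = 0.7708.

Q̄_A / Q̄_B ≈ 0.771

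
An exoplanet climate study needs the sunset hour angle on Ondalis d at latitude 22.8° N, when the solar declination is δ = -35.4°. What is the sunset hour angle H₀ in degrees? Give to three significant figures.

H₀ = 72.6°

cos H₀ = −tan φ · tan δ = −tan(+22.8°) × tan(-35.400°) = 0.2987, so H₀ = 1.2674 rad = 72.62°.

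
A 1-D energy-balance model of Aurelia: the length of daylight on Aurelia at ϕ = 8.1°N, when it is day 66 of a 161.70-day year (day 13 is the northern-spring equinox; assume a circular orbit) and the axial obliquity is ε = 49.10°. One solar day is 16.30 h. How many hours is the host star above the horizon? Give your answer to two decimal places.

Solar longitude: L_s = 360° × (66 − 13)/161.70 = 117.996°.
sin δ = sin 49.10° × sin 117.996° = 0.66740, so δ = +41.867°.
cos h₀ = −tan ϕ · tan δ = −tan(+8.1°) × tan(+41.867°) = -0.1275, so h₀ = 1.6987 rad = 97.33°.
Daylight = 2h₀/(2π) × 16.30 h = (1.6987/π) × 16.30 = 8.81 h.

8.81 h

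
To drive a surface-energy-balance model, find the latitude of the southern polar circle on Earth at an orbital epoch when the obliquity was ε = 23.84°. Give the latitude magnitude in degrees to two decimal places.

66.16°

The polar circle is the lowest latitude that experiences at least one full rotation of continuous darkness at the northern-summer solstice; it lies at |ϕ| = 90° − ε = 90° − 23.84° = 66.16°.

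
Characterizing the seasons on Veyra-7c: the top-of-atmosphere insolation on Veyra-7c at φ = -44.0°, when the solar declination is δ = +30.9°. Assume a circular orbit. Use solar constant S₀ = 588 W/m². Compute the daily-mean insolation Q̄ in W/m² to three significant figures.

cos H₀ = −tan(-44.0°) tan(+30.900°) = 0.5780, H₀ = 0.9546 rad.
Bracket: H₀ sin φ sin δ + cos φ cos δ sin H₀ = 0.9546×-0.69466×0.51354 + 0.71934×0.85806×0.81607 = -0.340540 + 0.503709 = 0.163169.
Q̄ = (S₀/π) × [bracket] = (588/π) × 0.163169 = 30.54 W/m².

Q̄ ≈ 30.5 W/m²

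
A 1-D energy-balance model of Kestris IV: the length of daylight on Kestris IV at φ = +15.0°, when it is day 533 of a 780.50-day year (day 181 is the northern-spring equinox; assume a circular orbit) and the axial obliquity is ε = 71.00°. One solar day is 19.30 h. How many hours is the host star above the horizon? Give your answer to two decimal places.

Solar longitude: λ_s = 360° × (533 − 181)/780.50 = 162.357°.
sin δ = sin 71.00° × sin 162.357° = 0.28657, so δ = +16.652°.
cos H₀ = −tan φ · tan δ = −tan(+15.0°) × tan(+16.652°) = -0.0801, so H₀ = 1.6510 rad = 94.60°.
Daylight = 2H₀/(2π) × 19.30 h = (1.6510/π) × 19.30 = 10.14 h.

10.14 h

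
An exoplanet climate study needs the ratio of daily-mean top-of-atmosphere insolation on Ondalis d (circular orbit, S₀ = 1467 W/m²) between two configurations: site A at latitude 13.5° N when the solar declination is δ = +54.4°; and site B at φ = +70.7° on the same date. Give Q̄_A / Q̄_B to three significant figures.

Q̄_A / Q̄_B ≈ 0.372

— Configuration A (φ=+13.5°):
cos H₀ = −tan(+13.5°) tan(+54.400°) = -0.3353, H₀ = 1.9128 rad.
Bracket: H₀ sin φ sin δ + cos φ cos δ sin H₀ = 1.9128×0.23345×0.81310 + 0.97237×0.58212×0.94210 = 0.363084 + 0.533263 = 0.896347.
Q̄ = (S₀/π) × [bracket] = (1467/π) × 0.896347 = 418.56 W/m².
— Configuration B (φ=+70.7°):
cos H₀ = −tan(+70.7°) tan(+54.400°) = -3.9886 ≤ −1 ⇒ polar day, H₀ = π.
Bracket: H₀ sin φ sin δ + cos φ cos δ sin H₀ = 3.1416×0.94380×0.81310 + 0.33051×0.58212×0.00000 = 2.410876 + 0.000000 = 2.410876.
Q̄ = (S₀/π) × [bracket] = (1467/π) × 2.410876 = 1125.8 W/m².
Ratio Q̄_A / Q̄_B = 418.56 / 1125.8 = 0.3718.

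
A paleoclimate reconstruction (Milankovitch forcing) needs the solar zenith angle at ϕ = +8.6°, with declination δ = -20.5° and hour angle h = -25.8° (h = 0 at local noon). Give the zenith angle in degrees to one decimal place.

θ_z = 38.6°

cos θ_z = sin ϕ sin δ + cos ϕ cos δ cos h = -0.052368 + 0.833822 = 0.781454.
θ_z = arccos(0.781454) = 38.6°.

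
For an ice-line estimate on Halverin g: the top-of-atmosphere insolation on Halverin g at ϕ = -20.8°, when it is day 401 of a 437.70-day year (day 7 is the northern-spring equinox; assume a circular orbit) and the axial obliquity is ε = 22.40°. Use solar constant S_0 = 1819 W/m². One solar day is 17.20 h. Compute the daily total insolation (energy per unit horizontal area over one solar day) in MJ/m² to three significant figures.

Solar longitude: L_s = 360° × (401 − 7)/437.70 = 324.058°.
sin δ = sin 22.40° × sin 324.058° = -0.22368, so δ = -12.925°.
cos h₀ = −tan(-20.8°) tan(-12.925°) = -0.0872, h₀ = 1.6581 rad.
Bracket: h₀ sin ϕ sin δ + cos ϕ cos δ sin h₀ = 1.6581×-0.35511×-0.22368 + 0.93483×0.97466×0.99619 = 0.131705 + 0.907670 = 1.039375.
Q̄ = (S_0/π) × [bracket] = (1819/π) × 1.039375 = 601.80 W/m².
Daily total = Q̄ × 17.20 h × 3600 s/h = 601.80 × 17.20 × 3600 / 10⁶ = 37.26 MJ/m².

37.3 MJ/m²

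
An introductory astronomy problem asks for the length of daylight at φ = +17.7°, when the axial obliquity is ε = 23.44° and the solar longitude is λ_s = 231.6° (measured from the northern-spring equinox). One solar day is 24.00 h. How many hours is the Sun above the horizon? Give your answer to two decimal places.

11.20 h

Solar declination: sin δ = sin ε · sin λ_s = sin 23.44° × sin 231.6° = -0.31174, so δ = -18.164°.
cos H₀ = −tan φ · tan δ = −tan(+17.7°) × tan(-18.164°) = 0.1047, so H₀ = 1.4659 rad = 83.99°.
Daylight = 2H₀/(2π) × 24.00 h = (1.4659/π) × 24.00 = 11.20 h.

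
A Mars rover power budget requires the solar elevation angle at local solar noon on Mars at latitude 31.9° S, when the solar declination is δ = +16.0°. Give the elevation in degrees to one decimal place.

42.1°

At local noon the hour angle is zero, so the zenith angle equals |ϕ − δ| = |-31.9° − (+16.000°)| = 47.900°.
Elevation = 90° − 47.900° = 42.1°.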